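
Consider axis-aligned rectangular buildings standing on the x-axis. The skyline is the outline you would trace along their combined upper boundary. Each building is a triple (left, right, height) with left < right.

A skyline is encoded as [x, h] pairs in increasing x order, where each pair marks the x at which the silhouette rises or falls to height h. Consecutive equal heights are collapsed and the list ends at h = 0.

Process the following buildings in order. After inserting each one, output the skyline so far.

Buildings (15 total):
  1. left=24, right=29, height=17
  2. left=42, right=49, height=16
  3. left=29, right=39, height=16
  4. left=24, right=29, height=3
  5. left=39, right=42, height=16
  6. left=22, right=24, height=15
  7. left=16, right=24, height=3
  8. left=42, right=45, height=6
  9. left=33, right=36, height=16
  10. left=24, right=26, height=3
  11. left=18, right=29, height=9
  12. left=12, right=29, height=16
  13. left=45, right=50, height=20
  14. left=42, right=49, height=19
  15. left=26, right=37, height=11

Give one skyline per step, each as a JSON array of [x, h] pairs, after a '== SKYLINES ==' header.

== SKYLINES ==
[[24,17],[29,0]]
[[24,17],[29,0],[42,16],[49,0]]
[[24,17],[29,16],[39,0],[42,16],[49,0]]
[[24,17],[29,16],[39,0],[42,16],[49,0]]
[[24,17],[29,16],[49,0]]
[[22,15],[24,17],[29,16],[49,0]]
[[16,3],[22,15],[24,17],[29,16],[49,0]]
[[16,3],[22,15],[24,17],[29,16],[49,0]]
[[16,3],[22,15],[24,17],[29,16],[49,0]]
[[16,3],[22,15],[24,17],[29,16],[49,0]]
[[16,3],[18,9],[22,15],[24,17],[29,16],[49,0]]
[[12,16],[24,17],[29,16],[49,0]]
[[12,16],[24,17],[29,16],[45,20],[50,0]]
[[12,16],[24,17],[29,16],[42,19],[45,20],[50,0]]
[[12,16],[24,17],[29,16],[42,19],[45,20],[50,0]]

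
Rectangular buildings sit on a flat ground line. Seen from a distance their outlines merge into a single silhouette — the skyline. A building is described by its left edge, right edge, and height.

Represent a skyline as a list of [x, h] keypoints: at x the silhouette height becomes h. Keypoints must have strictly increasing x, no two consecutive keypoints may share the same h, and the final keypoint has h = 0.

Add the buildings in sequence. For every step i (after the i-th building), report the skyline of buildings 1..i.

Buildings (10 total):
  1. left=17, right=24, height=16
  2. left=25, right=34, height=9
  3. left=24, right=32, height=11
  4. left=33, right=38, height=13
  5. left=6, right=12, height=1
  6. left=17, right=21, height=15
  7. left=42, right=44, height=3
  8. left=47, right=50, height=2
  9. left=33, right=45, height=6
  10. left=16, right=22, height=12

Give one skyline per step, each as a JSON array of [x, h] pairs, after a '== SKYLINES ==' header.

== SKYLINES ==
[[17,16],[24,0]]
[[17,16],[24,0],[25,9],[34,0]]
[[17,16],[24,11],[32,9],[34,0]]
[[17,16],[24,11],[32,9],[33,13],[38,0]]
[[6,1],[12,0],[17,16],[24,11],[32,9],[33,13],[38,0]]
[[6,1],[12,0],[17,16],[24,11],[32,9],[33,13],[38,0]]
[[6,1],[12,0],[17,16],[24,11],[32,9],[33,13],[38,0],[42,3],[44,0]]
[[6,1],[12,0],[17,16],[24,11],[32,9],[33,13],[38,0],[42,3],[44,0],[47,2],[50,0]]
[[6,1],[12,0],[17,16],[24,11],[32,9],[33,13],[38,6],[45,0],[47,2],[50,0]]
[[6,1],[12,0],[16,12],[17,16],[24,11],[32,9],[33,13],[38,6],[45,0],[47,2],[50,0]]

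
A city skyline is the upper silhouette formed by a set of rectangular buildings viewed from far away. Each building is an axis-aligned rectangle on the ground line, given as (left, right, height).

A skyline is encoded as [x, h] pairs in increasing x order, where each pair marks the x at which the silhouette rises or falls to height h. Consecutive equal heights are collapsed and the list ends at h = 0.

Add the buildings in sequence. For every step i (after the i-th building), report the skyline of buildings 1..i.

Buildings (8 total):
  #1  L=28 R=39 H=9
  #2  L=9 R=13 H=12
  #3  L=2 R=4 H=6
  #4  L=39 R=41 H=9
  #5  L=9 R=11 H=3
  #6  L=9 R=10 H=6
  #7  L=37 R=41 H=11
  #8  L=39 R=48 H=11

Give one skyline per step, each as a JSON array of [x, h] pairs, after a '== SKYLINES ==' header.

== SKYLINES ==
[[28,9],[39,0]]
[[9,12],[13,0],[28,9],[39,0]]
[[2,6],[4,0],[9,12],[13,0],[28,9],[39,0]]
[[2,6],[4,0],[9,12],[13,0],[28,9],[41,0]]
[[2,6],[4,0],[9,12],[13,0],[28,9],[41,0]]
[[2,6],[4,0],[9,12],[13,0],[28,9],[41,0]]
[[2,6],[4,0],[9,12],[13,0],[28,9],[37,11],[41,0]]
[[2,6],[4,0],[9,12],[13,0],[28,9],[37,11],[48,0]]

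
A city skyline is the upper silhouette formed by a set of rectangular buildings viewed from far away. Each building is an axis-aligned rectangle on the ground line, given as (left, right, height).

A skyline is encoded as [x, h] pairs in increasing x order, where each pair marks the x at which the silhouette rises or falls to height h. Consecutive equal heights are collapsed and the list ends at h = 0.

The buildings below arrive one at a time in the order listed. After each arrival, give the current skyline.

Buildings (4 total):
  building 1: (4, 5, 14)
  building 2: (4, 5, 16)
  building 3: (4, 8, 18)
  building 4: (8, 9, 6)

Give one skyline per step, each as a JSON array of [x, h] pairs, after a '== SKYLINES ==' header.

== SKYLINES ==
[[4,14],[5,0]]
[[4,16],[5,0]]
[[4,18],[8,0]]
[[4,18],[8,6],[9,0]]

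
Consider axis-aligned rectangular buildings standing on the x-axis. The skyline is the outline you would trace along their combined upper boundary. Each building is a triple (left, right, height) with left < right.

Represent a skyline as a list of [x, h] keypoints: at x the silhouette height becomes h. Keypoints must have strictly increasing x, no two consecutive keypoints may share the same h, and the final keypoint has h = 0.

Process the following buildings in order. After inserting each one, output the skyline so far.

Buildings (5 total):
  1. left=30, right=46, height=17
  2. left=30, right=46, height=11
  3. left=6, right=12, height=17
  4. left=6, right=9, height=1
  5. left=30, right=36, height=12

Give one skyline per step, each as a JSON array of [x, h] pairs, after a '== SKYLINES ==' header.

== SKYLINES ==
[[30,17],[46,0]]
[[30,17],[46,0]]
[[6,17],[12,0],[30,17],[46,0]]
[[6,17],[12,0],[30,17],[46,0]]
[[6,17],[12,0],[30,17],[46,0]]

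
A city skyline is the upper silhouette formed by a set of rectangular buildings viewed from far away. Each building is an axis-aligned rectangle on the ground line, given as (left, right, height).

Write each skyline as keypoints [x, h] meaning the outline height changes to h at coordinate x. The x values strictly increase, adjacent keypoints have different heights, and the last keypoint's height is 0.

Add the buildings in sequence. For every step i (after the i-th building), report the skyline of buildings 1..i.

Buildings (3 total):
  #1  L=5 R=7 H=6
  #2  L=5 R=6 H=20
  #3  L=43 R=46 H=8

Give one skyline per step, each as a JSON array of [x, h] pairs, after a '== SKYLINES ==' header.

== SKYLINES ==
[[5,6],[7,0]]
[[5,20],[6,6],[7,0]]
[[5,20],[6,6],[7,0],[43,8],[46,0]]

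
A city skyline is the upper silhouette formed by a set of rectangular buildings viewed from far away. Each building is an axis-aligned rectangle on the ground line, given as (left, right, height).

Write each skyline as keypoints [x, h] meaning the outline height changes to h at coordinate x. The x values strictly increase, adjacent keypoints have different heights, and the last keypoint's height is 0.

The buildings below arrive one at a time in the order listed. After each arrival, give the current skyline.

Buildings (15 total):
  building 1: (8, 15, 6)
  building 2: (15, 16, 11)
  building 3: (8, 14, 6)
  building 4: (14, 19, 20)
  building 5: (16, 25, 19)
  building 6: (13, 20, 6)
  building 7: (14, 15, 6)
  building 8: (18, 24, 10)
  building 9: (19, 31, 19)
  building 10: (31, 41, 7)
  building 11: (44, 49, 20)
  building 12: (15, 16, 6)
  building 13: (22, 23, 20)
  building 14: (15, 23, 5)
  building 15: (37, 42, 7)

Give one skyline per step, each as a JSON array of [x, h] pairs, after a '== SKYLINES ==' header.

== SKYLINES ==
[[8,6],[15,0]]
[[8,6],[15,11],[16,0]]
[[8,6],[15,11],[16,0]]
[[8,6],[14,20],[19,0]]
[[8,6],[14,20],[19,19],[25,0]]
[[8,6],[14,20],[19,19],[25,0]]
[[8,6],[14,20],[19,19],[25,0]]
[[8,6],[14,20],[19,19],[25,0]]
[[8,6],[14,20],[19,19],[31,0]]
[[8,6],[14,20],[19,19],[31,7],[41,0]]
[[8,6],[14,20],[19,19],[31,7],[41,0],[44,20],[49,0]]
[[8,6],[14,20],[19,19],[31,7],[41,0],[44,20],[49,0]]
[[8,6],[14,20],[19,19],[22,20],[23,19],[31,7],[41,0],[44,20],[49,0]]
[[8,6],[14,20],[19,19],[22,20],[23,19],[31,7],[41,0],[44,20],[49,0]]
[[8,6],[14,20],[19,19],[22,20],[23,19],[31,7],[42,0],[44,20],[49,0]]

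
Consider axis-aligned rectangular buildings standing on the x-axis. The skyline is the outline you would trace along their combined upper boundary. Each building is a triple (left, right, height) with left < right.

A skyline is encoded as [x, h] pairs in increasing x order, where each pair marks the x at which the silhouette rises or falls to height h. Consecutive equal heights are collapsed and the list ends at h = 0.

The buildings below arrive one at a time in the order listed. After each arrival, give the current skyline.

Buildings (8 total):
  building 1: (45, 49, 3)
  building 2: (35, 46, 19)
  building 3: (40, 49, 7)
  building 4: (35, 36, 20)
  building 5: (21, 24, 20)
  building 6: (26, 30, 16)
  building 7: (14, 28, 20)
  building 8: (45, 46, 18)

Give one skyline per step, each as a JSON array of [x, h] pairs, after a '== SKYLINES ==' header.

== SKYLINES ==
[[45,3],[49,0]]
[[35,19],[46,3],[49,0]]
[[35,19],[46,7],[49,0]]
[[35,20],[36,19],[46,7],[49,0]]
[[21,20],[24,0],[35,20],[36,19],[46,7],[49,0]]
[[21,20],[24,0],[26,16],[30,0],[35,20],[36,19],[46,7],[49,0]]
[[14,20],[28,16],[30,0],[35,20],[36,19],[46,7],[49,0]]
[[14,20],[28,16],[30,0],[35,20],[36,19],[46,7],[49,0]]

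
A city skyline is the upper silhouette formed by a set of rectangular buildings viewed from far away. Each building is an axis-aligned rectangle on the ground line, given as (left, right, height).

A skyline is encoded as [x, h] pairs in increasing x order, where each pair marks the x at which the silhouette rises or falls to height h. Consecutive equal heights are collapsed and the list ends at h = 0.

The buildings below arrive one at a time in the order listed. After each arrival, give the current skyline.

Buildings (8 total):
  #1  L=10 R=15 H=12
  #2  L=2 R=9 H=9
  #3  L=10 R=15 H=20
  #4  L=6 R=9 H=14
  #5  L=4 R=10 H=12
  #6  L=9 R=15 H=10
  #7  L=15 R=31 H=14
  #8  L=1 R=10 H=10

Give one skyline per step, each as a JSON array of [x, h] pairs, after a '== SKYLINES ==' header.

== SKYLINES ==
[[10,12],[15,0]]
[[2,9],[9,0],[10,12],[15,0]]
[[2,9],[9,0],[10,20],[15,0]]
[[2,9],[6,14],[9,0],[10,20],[15,0]]
[[2,9],[4,12],[6,14],[9,12],[10,20],[15,0]]
[[2,9],[4,12],[6,14],[9,12],[10,20],[15,0]]
[[2,9],[4,12],[6,14],[9,12],[10,20],[15,14],[31,0]]
[[1,10],[4,12],[6,14],[9,12],[10,20],[15,14],[31,0]]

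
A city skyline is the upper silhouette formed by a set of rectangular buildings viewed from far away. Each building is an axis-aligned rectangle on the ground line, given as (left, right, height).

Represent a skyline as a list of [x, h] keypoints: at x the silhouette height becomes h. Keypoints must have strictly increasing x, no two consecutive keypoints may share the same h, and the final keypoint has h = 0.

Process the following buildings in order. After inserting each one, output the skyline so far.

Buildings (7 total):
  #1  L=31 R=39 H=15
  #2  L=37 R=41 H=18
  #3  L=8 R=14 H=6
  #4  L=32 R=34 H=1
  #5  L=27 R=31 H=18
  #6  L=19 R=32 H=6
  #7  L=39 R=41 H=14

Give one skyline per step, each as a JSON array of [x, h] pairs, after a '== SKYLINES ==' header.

== SKYLINES ==
[[31,15],[39,0]]
[[31,15],[37,18],[41,0]]
[[8,6],[14,0],[31,15],[37,18],[41,0]]
[[8,6],[14,0],[31,15],[37,18],[41,0]]
[[8,6],[14,0],[27,18],[31,15],[37,18],[41,0]]
[[8,6],[14,0],[19,6],[27,18],[31,15],[37,18],[41,0]]
[[8,6],[14,0],[19,6],[27,18],[31,15],[37,18],[41,0]]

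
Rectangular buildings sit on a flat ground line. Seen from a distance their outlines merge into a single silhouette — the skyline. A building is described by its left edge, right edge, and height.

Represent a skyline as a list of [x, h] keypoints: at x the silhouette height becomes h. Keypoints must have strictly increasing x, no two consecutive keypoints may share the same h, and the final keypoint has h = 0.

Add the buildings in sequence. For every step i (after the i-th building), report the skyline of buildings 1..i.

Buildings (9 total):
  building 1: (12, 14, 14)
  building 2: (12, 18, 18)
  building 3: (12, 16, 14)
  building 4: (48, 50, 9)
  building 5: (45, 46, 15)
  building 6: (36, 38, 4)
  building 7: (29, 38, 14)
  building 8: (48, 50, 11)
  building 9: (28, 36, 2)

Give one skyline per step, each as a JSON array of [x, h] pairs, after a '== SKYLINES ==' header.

== SKYLINES ==
[[12,14],[14,0]]
[[12,18],[18,0]]
[[12,18],[18,0]]
[[12,18],[18,0],[48,9],[50,0]]
[[12,18],[18,0],[45,15],[46,0],[48,9],[50,0]]
[[12,18],[18,0],[36,4],[38,0],[45,15],[46,0],[48,9],[50,0]]
[[12,18],[18,0],[29,14],[38,0],[45,15],[46,0],[48,9],[50,0]]
[[12,18],[18,0],[29,14],[38,0],[45,15],[46,0],[48,11],[50,0]]
[[12,18],[18,0],[28,2],[29,14],[38,0],[45,15],[46,0],[48,11],[50,0]]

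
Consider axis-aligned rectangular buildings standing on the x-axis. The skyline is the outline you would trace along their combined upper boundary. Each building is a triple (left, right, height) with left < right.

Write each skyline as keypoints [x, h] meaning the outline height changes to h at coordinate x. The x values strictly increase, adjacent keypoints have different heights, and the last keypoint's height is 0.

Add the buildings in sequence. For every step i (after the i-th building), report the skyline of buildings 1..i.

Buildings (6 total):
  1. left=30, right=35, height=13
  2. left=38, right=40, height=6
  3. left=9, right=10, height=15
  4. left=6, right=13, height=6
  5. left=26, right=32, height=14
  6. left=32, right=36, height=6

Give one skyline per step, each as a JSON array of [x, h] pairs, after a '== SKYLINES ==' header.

== SKYLINES ==
[[30,13],[35,0]]
[[30,13],[35,0],[38,6],[40,0]]
[[9,15],[10,0],[30,13],[35,0],[38,6],[40,0]]
[[6,6],[9,15],[10,6],[13,0],[30,13],[35,0],[38,6],[40,0]]
[[6,6],[9,15],[10,6],[13,0],[26,14],[32,13],[35,0],[38,6],[40,0]]
[[6,6],[9,15],[10,6],[13,0],[26,14],[32,13],[35,6],[36,0],[38,6],[40,0]]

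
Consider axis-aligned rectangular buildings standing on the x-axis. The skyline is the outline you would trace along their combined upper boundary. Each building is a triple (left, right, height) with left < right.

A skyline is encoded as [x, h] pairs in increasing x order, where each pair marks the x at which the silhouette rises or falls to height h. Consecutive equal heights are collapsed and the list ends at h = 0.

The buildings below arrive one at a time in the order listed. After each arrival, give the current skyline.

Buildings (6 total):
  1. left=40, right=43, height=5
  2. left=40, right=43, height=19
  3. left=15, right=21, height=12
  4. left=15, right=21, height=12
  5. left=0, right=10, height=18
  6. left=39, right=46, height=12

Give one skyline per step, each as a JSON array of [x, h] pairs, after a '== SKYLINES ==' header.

== SKYLINES ==
[[40,5],[43,0]]
[[40,19],[43,0]]
[[15,12],[21,0],[40,19],[43,0]]
[[15,12],[21,0],[40,19],[43,0]]
[[0,18],[10,0],[15,12],[21,0],[40,19],[43,0]]
[[0,18],[10,0],[15,12],[21,0],[39,12],[40,19],[43,12],[46,0]]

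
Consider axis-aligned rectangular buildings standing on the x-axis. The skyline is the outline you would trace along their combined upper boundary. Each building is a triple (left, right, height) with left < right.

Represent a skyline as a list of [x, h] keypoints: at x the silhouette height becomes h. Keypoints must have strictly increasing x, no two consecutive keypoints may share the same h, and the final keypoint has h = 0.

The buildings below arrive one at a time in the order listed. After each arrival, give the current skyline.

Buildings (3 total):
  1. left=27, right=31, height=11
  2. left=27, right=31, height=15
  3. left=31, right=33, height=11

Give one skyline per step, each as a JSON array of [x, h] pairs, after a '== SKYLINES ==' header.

== SKYLINES ==
[[27,11],[31,0]]
[[27,15],[31,0]]
[[27,15],[31,11],[33,0]]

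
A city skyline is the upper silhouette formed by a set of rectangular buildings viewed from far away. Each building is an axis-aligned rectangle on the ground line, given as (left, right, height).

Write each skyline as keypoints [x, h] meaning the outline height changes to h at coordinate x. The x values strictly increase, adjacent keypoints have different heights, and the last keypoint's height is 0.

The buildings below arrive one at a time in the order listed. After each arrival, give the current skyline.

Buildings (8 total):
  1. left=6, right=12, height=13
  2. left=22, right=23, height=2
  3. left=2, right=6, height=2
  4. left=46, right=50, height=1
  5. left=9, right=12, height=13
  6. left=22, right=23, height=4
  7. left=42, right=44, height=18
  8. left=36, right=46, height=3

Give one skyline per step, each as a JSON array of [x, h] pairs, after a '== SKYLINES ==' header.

== SKYLINES ==
[[6,13],[12,0]]
[[6,13],[12,0],[22,2],[23,0]]
[[2,2],[6,13],[12,0],[22,2],[23,0]]
[[2,2],[6,13],[12,0],[22,2],[23,0],[46,1],[50,0]]
[[2,2],[6,13],[12,0],[22,2],[23,0],[46,1],[50,0]]
[[2,2],[6,13],[12,0],[22,4],[23,0],[46,1],[50,0]]
[[2,2],[6,13],[12,0],[22,4],[23,0],[42,18],[44,0],[46,1],[50,0]]
[[2,2],[6,13],[12,0],[22,4],[23,0],[36,3],[42,18],[44,3],[46,1],[50,0]]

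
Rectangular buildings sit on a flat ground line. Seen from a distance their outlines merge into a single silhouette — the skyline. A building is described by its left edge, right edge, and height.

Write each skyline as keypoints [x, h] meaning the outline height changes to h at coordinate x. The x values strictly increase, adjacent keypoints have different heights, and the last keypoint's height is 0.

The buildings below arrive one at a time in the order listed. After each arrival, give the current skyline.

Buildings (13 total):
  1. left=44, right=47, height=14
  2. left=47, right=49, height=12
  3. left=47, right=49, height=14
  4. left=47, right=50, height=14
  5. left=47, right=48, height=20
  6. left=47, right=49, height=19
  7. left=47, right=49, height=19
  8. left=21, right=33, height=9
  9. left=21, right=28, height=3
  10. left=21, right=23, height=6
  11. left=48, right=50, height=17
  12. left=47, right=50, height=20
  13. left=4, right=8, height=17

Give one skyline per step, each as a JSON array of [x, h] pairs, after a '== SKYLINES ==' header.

== SKYLINES ==
[[44,14],[47,0]]
[[44,14],[47,12],[49,0]]
[[44,14],[49,0]]
[[44,14],[50,0]]
[[44,14],[47,20],[48,14],[50,0]]
[[44,14],[47,20],[48,19],[49,14],[50,0]]
[[44,14],[47,20],[48,19],[49,14],[50,0]]
[[21,9],[33,0],[44,14],[47,20],[48,19],[49,14],[50,0]]
[[21,9],[33,0],[44,14],[47,20],[48,19],[49,14],[50,0]]
[[21,9],[33,0],[44,14],[47,20],[48,19],[49,14],[50,0]]
[[21,9],[33,0],[44,14],[47,20],[48,19],[49,17],[50,0]]
[[21,9],[33,0],[44,14],[47,20],[50,0]]
[[4,17],[8,0],[21,9],[33,0],[44,14],[47,20],[50,0]]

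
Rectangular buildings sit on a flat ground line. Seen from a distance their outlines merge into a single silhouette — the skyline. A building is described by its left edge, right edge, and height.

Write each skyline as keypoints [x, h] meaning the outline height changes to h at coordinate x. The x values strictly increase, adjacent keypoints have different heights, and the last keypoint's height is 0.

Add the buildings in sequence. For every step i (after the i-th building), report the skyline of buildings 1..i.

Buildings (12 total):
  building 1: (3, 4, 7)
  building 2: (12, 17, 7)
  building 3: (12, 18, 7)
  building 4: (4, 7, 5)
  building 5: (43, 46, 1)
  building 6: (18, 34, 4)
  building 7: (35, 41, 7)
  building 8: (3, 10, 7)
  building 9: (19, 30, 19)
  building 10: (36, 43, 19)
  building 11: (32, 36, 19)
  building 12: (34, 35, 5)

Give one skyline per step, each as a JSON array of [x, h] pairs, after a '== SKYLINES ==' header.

== SKYLINES ==
[[3,7],[4,0]]
[[3,7],[4,0],[12,7],[17,0]]
[[3,7],[4,0],[12,7],[18,0]]
[[3,7],[4,5],[7,0],[12,7],[18,0]]
[[3,7],[4,5],[7,0],[12,7],[18,0],[43,1],[46,0]]
[[3,7],[4,5],[7,0],[12,7],[18,4],[34,0],[43,1],[46,0]]
[[3,7],[4,5],[7,0],[12,7],[18,4],[34,0],[35,7],[41,0],[43,1],[46,0]]
[[3,7],[10,0],[12,7],[18,4],[34,0],[35,7],[41,0],[43,1],[46,0]]
[[3,7],[10,0],[12,7],[18,4],[19,19],[30,4],[34,0],[35,7],[41,0],[43,1],[46,0]]
[[3,7],[10,0],[12,7],[18,4],[19,19],[30,4],[34,0],[35,7],[36,19],[43,1],[46,0]]
[[3,7],[10,0],[12,7],[18,4],[19,19],[30,4],[32,19],[43,1],[46,0]]
[[3,7],[10,0],[12,7],[18,4],[19,19],[30,4],[32,19],[43,1],[46,0]]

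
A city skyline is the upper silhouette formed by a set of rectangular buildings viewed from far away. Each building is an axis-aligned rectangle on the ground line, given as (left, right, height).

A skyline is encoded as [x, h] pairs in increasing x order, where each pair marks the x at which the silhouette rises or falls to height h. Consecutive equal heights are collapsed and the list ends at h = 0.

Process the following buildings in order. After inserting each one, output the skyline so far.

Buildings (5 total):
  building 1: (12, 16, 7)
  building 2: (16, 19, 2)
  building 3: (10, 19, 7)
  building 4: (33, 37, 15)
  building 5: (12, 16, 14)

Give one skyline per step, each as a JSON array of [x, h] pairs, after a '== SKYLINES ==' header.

== SKYLINES ==
[[12,7],[16,0]]
[[12,7],[16,2],[19,0]]
[[10,7],[19,0]]
[[10,7],[19,0],[33,15],[37,0]]
[[10,7],[12,14],[16,7],[19,0],[33,15],[37,0]]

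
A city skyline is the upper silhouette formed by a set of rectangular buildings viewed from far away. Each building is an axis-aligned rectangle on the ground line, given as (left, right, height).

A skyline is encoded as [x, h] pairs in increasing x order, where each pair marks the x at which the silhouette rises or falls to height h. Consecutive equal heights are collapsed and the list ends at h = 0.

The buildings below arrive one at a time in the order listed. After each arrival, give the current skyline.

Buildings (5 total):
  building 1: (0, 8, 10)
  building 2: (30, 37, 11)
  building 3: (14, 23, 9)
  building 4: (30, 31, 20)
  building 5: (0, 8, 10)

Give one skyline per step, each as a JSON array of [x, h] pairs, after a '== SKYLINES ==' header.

== SKYLINES ==
[[0,10],[8,0]]
[[0,10],[8,0],[30,11],[37,0]]
[[0,10],[8,0],[14,9],[23,0],[30,11],[37,0]]
[[0,10],[8,0],[14,9],[23,0],[30,20],[31,11],[37,0]]
[[0,10],[8,0],[14,9],[23,0],[30,20],[31,11],[37,0]]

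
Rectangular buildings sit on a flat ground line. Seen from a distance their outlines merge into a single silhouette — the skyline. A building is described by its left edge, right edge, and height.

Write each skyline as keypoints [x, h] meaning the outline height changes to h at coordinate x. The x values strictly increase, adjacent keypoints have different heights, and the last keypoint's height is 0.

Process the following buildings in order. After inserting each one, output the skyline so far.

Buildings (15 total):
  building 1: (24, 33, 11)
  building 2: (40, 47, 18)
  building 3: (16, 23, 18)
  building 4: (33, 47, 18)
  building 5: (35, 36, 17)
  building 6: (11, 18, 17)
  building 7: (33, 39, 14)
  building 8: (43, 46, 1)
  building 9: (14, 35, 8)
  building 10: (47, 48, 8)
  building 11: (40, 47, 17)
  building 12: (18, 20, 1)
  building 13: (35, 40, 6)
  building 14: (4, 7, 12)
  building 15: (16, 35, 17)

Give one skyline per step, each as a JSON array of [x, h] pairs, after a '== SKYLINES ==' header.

== SKYLINES ==
[[24,11],[33,0]]
[[24,11],[33,0],[40,18],[47,0]]
[[16,18],[23,0],[24,11],[33,0],[40,18],[47,0]]
[[16,18],[23,0],[24,11],[33,18],[47,0]]
[[16,18],[23,0],[24,11],[33,18],[47,0]]
[[11,17],[16,18],[23,0],[24,11],[33,18],[47,0]]
[[11,17],[16,18],[23,0],[24,11],[33,18],[47,0]]
[[11,17],[16,18],[23,0],[24,11],[33,18],[47,0]]
[[11,17],[16,18],[23,8],[24,11],[33,18],[47,0]]
[[11,17],[16,18],[23,8],[24,11],[33,18],[47,8],[48,0]]
[[11,17],[16,18],[23,8],[24,11],[33,18],[47,8],[48,0]]
[[11,17],[16,18],[23,8],[24,11],[33,18],[47,8],[48,0]]
[[11,17],[16,18],[23,8],[24,11],[33,18],[47,8],[48,0]]
[[4,12],[7,0],[11,17],[16,18],[23,8],[24,11],[33,18],[47,8],[48,0]]
[[4,12],[7,0],[11,17],[16,18],[23,17],[33,18],[47,8],[48,0]]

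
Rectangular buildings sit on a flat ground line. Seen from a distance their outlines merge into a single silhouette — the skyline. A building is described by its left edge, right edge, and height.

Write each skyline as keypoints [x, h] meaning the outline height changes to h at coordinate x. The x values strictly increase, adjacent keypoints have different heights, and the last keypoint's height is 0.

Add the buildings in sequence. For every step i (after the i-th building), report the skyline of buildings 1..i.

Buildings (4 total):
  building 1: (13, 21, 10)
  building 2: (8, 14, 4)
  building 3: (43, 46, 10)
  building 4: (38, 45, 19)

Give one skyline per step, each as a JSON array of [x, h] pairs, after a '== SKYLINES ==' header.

== SKYLINES ==
[[13,10],[21,0]]
[[8,4],[13,10],[21,0]]
[[8,4],[13,10],[21,0],[43,10],[46,0]]
[[8,4],[13,10],[21,0],[38,19],[45,10],[46,0]]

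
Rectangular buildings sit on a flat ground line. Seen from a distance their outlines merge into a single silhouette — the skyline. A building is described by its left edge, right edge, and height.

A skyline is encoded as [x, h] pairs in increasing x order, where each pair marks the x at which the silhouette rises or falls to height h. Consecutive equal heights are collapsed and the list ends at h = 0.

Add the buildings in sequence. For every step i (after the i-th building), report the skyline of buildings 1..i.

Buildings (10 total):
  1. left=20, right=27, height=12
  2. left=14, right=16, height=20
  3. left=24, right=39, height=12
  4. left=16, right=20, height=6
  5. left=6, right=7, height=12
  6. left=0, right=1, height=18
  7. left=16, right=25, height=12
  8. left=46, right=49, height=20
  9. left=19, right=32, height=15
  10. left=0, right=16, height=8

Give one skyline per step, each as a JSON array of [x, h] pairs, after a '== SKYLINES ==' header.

== SKYLINES ==
[[20,12],[27,0]]
[[14,20],[16,0],[20,12],[27,0]]
[[14,20],[16,0],[20,12],[39,0]]
[[14,20],[16,6],[20,12],[39,0]]
[[6,12],[7,0],[14,20],[16,6],[20,12],[39,0]]
[[0,18],[1,0],[6,12],[7,0],[14,20],[16,6],[20,12],[39,0]]
[[0,18],[1,0],[6,12],[7,0],[14,20],[16,12],[39,0]]
[[0,18],[1,0],[6,12],[7,0],[14,20],[16,12],[39,0],[46,20],[49,0]]
[[0,18],[1,0],[6,12],[7,0],[14,20],[16,12],[19,15],[32,12],[39,0],[46,20],[49,0]]
[[0,18],[1,8],[6,12],[7,8],[14,20],[16,12],[19,15],[32,12],[39,0],[46,20],[49,0]]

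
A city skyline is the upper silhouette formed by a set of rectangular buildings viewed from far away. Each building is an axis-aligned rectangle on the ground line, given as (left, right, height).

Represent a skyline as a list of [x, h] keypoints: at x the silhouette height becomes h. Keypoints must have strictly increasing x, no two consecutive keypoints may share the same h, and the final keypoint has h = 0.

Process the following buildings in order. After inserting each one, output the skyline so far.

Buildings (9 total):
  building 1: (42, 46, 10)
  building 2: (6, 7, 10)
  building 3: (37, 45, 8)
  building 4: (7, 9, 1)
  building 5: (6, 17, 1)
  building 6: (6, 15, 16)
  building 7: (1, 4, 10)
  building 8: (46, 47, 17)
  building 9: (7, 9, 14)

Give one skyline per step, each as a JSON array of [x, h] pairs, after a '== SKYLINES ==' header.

== SKYLINES ==
[[42,10],[46,0]]
[[6,10],[7,0],[42,10],[46,0]]
[[6,10],[7,0],[37,8],[42,10],[46,0]]
[[6,10],[7,1],[9,0],[37,8],[42,10],[46,0]]
[[6,10],[7,1],[17,0],[37,8],[42,10],[46,0]]
[[6,16],[15,1],[17,0],[37,8],[42,10],[46,0]]
[[1,10],[4,0],[6,16],[15,1],[17,0],[37,8],[42,10],[46,0]]
[[1,10],[4,0],[6,16],[15,1],[17,0],[37,8],[42,10],[46,17],[47,0]]
[[1,10],[4,0],[6,16],[15,1],[17,0],[37,8],[42,10],[46,17],[47,0]]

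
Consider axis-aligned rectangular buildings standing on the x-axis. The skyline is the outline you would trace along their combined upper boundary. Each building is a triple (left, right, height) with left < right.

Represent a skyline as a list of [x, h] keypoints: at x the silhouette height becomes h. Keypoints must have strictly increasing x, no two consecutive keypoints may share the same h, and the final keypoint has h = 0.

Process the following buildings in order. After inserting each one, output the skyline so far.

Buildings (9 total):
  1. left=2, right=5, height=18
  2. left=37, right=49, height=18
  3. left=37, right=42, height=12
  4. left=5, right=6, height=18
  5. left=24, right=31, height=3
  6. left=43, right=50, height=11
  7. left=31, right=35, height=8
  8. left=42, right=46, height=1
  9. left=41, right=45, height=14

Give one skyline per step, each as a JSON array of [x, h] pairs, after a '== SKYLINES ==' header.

== SKYLINES ==
[[2,18],[5,0]]
[[2,18],[5,0],[37,18],[49,0]]
[[2,18],[5,0],[37,18],[49,0]]
[[2,18],[6,0],[37,18],[49,0]]
[[2,18],[6,0],[24,3],[31,0],[37,18],[49,0]]
[[2,18],[6,0],[24,3],[31,0],[37,18],[49,11],[50,0]]
[[2,18],[6,0],[24,3],[31,8],[35,0],[37,18],[49,11],[50,0]]
[[2,18],[6,0],[24,3],[31,8],[35,0],[37,18],[49,11],[50,0]]
[[2,18],[6,0],[24,3],[31,8],[35,0],[37,18],[49,11],[50,0]]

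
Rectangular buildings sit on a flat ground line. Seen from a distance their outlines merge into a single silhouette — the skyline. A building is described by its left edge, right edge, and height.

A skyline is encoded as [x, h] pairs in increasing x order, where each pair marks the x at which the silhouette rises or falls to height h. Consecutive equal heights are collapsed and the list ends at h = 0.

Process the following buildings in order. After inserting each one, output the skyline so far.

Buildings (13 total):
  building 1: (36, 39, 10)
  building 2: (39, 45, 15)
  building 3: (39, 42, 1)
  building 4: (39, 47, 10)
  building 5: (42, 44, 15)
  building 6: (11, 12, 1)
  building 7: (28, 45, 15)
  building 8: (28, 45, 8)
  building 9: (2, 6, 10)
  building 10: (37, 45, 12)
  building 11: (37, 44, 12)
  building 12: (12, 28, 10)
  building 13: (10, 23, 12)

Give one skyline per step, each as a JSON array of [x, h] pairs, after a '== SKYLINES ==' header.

== SKYLINES ==
[[36,10],[39,0]]
[[36,10],[39,15],[45,0]]
[[36,10],[39,15],[45,0]]
[[36,10],[39,15],[45,10],[47,0]]
[[36,10],[39,15],[45,10],[47,0]]
[[11,1],[12,0],[36,10],[39,15],[45,10],[47,0]]
[[11,1],[12,0],[28,15],[45,10],[47,0]]
[[11,1],[12,0],[28,15],[45,10],[47,0]]
[[2,10],[6,0],[11,1],[12,0],[28,15],[45,10],[47,0]]
[[2,10],[6,0],[11,1],[12,0],[28,15],[45,10],[47,0]]
[[2,10],[6,0],[11,1],[12,0],[28,15],[45,10],[47,0]]
[[2,10],[6,0],[11,1],[12,10],[28,15],[45,10],[47,0]]
[[2,10],[6,0],[10,12],[23,10],[28,15],[45,10],[47,0]]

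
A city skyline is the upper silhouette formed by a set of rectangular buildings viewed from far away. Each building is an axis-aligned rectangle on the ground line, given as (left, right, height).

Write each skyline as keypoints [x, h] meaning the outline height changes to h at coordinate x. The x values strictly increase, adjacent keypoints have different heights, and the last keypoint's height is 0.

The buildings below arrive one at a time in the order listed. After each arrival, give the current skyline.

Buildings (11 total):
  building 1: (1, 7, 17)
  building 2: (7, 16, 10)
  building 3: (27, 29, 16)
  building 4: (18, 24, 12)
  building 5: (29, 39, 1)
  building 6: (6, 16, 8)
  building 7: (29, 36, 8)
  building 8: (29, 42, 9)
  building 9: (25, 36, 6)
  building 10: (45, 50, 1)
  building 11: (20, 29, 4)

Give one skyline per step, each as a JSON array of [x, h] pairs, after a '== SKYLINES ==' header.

== SKYLINES ==
[[1,17],[7,0]]
[[1,17],[7,10],[16,0]]
[[1,17],[7,10],[16,0],[27,16],[29,0]]
[[1,17],[7,10],[16,0],[18,12],[24,0],[27,16],[29,0]]
[[1,17],[7,10],[16,0],[18,12],[24,0],[27,16],[29,1],[39,0]]
[[1,17],[7,10],[16,0],[18,12],[24,0],[27,16],[29,1],[39,0]]
[[1,17],[7,10],[16,0],[18,12],[24,0],[27,16],[29,8],[36,1],[39,0]]
[[1,17],[7,10],[16,0],[18,12],[24,0],[27,16],[29,9],[42,0]]
[[1,17],[7,10],[16,0],[18,12],[24,0],[25,6],[27,16],[29,9],[42,0]]
[[1,17],[7,10],[16,0],[18,12],[24,0],[25,6],[27,16],[29,9],[42,0],[45,1],[50,0]]
[[1,17],[7,10],[16,0],[18,12],[24,4],[25,6],[27,16],[29,9],[42,0],[45,1],[50,0]]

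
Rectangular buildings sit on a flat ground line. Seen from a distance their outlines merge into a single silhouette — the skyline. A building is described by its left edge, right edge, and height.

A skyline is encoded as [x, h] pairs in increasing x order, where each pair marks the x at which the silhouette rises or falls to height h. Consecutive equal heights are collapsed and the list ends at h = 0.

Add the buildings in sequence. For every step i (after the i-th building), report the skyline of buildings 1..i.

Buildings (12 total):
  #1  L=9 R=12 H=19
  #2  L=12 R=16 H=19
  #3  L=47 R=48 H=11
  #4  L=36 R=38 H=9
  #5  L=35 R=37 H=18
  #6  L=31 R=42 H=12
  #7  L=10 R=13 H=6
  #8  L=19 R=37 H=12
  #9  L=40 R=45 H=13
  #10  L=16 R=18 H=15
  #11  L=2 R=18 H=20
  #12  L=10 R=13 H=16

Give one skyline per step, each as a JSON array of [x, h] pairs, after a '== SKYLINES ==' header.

== SKYLINES ==
[[9,19],[12,0]]
[[9,19],[16,0]]
[[9,19],[16,0],[47,11],[48,0]]
[[9,19],[16,0],[36,9],[38,0],[47,11],[48,0]]
[[9,19],[16,0],[35,18],[37,9],[38,0],[47,11],[48,0]]
[[9,19],[16,0],[31,12],[35,18],[37,12],[42,0],[47,11],[48,0]]
[[9,19],[16,0],[31,12],[35,18],[37,12],[42,0],[47,11],[48,0]]
[[9,19],[16,0],[19,12],[35,18],[37,12],[42,0],[47,11],[48,0]]
[[9,19],[16,0],[19,12],[35,18],[37,12],[40,13],[45,0],[47,11],[48,0]]
[[9,19],[16,15],[18,0],[19,12],[35,18],[37,12],[40,13],[45,0],[47,11],[48,0]]
[[2,20],[18,0],[19,12],[35,18],[37,12],[40,13],[45,0],[47,11],[48,0]]
[[2,20],[18,0],[19,12],[35,18],[37,12],[40,13],[45,0],[47,11],[48,0]]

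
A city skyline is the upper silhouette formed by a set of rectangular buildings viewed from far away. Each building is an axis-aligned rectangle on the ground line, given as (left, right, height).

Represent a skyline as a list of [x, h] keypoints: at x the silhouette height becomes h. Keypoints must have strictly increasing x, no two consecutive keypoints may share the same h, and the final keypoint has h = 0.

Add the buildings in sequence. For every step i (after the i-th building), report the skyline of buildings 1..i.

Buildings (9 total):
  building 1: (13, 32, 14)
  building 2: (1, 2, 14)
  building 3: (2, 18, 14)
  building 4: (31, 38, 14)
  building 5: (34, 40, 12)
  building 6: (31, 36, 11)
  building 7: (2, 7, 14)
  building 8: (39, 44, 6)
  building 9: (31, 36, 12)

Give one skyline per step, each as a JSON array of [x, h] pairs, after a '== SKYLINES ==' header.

== SKYLINES ==
[[13,14],[32,0]]
[[1,14],[2,0],[13,14],[32,0]]
[[1,14],[32,0]]
[[1,14],[38,0]]
[[1,14],[38,12],[40,0]]
[[1,14],[38,12],[40,0]]
[[1,14],[38,12],[40,0]]
[[1,14],[38,12],[40,6],[44,0]]
[[1,14],[38,12],[40,6],[44,0]]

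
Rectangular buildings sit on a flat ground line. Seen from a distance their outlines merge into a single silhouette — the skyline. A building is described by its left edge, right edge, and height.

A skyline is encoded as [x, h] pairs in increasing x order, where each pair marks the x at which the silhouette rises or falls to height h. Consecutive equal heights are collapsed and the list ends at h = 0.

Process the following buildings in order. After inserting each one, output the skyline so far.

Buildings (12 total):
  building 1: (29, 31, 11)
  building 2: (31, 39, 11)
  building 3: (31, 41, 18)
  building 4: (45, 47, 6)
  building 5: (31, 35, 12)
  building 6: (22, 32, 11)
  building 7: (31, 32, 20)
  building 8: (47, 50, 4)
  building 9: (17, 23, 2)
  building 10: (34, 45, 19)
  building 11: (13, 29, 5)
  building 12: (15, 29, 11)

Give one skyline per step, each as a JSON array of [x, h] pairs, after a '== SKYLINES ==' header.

== SKYLINES ==
[[29,11],[31,0]]
[[29,11],[39,0]]
[[29,11],[31,18],[41,0]]
[[29,11],[31,18],[41,0],[45,6],[47,0]]
[[29,11],[31,18],[41,0],[45,6],[47,0]]
[[22,11],[31,18],[41,0],[45,6],[47,0]]
[[22,11],[31,20],[32,18],[41,0],[45,6],[47,0]]
[[22,11],[31,20],[32,18],[41,0],[45,6],[47,4],[50,0]]
[[17,2],[22,11],[31,20],[32,18],[41,0],[45,6],[47,4],[50,0]]
[[17,2],[22,11],[31,20],[32,18],[34,19],[45,6],[47,4],[50,0]]
[[13,5],[22,11],[31,20],[32,18],[34,19],[45,6],[47,4],[50,0]]
[[13,5],[15,11],[31,20],[32,18],[34,19],[45,6],[47,4],[50,0]]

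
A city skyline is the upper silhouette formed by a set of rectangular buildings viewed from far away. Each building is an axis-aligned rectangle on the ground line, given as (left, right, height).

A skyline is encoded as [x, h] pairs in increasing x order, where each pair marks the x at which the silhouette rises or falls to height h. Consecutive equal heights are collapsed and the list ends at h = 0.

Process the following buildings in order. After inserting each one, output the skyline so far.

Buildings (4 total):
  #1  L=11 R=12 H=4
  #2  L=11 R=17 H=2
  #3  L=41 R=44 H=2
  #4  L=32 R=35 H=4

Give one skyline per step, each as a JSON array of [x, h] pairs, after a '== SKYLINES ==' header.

== SKYLINES ==
[[11,4],[12,0]]
[[11,4],[12,2],[17,0]]
[[11,4],[12,2],[17,0],[41,2],[44,0]]
[[11,4],[12,2],[17,0],[32,4],[35,0],[41,2],[44,0]]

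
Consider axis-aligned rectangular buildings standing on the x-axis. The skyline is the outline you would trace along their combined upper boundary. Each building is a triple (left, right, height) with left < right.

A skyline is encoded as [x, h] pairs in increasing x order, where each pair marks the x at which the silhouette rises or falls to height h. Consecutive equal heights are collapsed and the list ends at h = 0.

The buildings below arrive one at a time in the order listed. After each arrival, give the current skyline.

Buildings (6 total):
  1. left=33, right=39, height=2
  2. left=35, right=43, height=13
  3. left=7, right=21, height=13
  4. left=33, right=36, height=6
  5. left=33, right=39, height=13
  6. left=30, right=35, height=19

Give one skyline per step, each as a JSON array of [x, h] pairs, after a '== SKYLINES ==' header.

== SKYLINES ==
[[33,2],[39,0]]
[[33,2],[35,13],[43,0]]
[[7,13],[21,0],[33,2],[35,13],[43,0]]
[[7,13],[21,0],[33,6],[35,13],[43,0]]
[[7,13],[21,0],[33,13],[43,0]]
[[7,13],[21,0],[30,19],[35,13],[43,0]]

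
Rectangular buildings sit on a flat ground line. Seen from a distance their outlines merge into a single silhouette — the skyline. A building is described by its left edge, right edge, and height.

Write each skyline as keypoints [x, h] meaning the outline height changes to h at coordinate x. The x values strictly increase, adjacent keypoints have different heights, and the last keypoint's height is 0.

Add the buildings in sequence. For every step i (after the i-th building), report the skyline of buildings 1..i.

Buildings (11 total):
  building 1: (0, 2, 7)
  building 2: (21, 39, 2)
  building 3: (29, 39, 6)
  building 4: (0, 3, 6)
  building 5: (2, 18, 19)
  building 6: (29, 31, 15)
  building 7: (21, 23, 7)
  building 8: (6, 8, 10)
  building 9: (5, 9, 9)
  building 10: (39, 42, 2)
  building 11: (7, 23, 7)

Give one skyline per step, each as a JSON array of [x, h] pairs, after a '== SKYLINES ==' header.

== SKYLINES ==
[[0,7],[2,0]]
[[0,7],[2,0],[21,2],[39,0]]
[[0,7],[2,0],[21,2],[29,6],[39,0]]
[[0,7],[2,6],[3,0],[21,2],[29,6],[39,0]]
[[0,7],[2,19],[18,0],[21,2],[29,6],[39,0]]
[[0,7],[2,19],[18,0],[21,2],[29,15],[31,6],[39,0]]
[[0,7],[2,19],[18,0],[21,7],[23,2],[29,15],[31,6],[39,0]]
[[0,7],[2,19],[18,0],[21,7],[23,2],[29,15],[31,6],[39,0]]
[[0,7],[2,19],[18,0],[21,7],[23,2],[29,15],[31,6],[39,0]]
[[0,7],[2,19],[18,0],[21,7],[23,2],[29,15],[31,6],[39,2],[42,0]]
[[0,7],[2,19],[18,7],[23,2],[29,15],[31,6],[39,2],[42,0]]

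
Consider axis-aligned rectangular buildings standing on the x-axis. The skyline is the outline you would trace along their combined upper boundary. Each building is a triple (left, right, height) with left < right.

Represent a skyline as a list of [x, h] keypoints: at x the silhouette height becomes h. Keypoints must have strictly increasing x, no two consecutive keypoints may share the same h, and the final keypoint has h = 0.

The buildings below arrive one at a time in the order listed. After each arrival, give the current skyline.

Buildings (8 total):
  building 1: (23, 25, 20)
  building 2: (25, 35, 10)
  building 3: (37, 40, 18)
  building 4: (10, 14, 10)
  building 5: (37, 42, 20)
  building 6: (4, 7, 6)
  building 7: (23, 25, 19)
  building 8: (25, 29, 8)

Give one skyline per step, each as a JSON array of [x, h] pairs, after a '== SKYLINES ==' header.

== SKYLINES ==
[[23,20],[25,0]]
[[23,20],[25,10],[35,0]]
[[23,20],[25,10],[35,0],[37,18],[40,0]]
[[10,10],[14,0],[23,20],[25,10],[35,0],[37,18],[40,0]]
[[10,10],[14,0],[23,20],[25,10],[35,0],[37,20],[42,0]]
[[4,6],[7,0],[10,10],[14,0],[23,20],[25,10],[35,0],[37,20],[42,0]]
[[4,6],[7,0],[10,10],[14,0],[23,20],[25,10],[35,0],[37,20],[42,0]]
[[4,6],[7,0],[10,10],[14,0],[23,20],[25,10],[35,0],[37,20],[42,0]]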